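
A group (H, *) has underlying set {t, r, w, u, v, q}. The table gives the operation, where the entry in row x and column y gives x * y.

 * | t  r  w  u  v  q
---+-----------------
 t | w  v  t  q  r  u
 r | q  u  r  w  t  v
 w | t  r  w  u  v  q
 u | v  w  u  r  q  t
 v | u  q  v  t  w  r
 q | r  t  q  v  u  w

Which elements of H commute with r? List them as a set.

{r, u, w}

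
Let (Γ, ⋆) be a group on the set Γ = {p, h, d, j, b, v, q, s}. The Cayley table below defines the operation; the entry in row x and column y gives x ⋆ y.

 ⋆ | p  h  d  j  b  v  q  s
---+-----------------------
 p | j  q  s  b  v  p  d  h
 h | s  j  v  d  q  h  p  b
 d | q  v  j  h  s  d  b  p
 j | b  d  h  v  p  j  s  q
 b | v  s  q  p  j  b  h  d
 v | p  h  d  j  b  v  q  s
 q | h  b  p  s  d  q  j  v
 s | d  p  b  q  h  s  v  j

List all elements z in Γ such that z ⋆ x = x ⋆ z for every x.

An element z is central iff its row equals its column in the table.
For h: h ⋆ p = s ≠ q = p ⋆ h, so h ∉ Z.
Checking each element this way leaves Z(Γ) = {j, v}.

{j, v}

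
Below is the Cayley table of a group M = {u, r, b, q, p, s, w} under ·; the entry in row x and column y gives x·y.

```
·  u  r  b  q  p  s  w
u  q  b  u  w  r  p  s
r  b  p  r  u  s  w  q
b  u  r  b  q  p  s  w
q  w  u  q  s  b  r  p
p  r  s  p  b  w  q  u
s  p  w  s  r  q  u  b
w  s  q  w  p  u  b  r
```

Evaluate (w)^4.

p

w^1 = w
w^2 = w·w = r
w^3 = r·w = q
w^4 = q·w = p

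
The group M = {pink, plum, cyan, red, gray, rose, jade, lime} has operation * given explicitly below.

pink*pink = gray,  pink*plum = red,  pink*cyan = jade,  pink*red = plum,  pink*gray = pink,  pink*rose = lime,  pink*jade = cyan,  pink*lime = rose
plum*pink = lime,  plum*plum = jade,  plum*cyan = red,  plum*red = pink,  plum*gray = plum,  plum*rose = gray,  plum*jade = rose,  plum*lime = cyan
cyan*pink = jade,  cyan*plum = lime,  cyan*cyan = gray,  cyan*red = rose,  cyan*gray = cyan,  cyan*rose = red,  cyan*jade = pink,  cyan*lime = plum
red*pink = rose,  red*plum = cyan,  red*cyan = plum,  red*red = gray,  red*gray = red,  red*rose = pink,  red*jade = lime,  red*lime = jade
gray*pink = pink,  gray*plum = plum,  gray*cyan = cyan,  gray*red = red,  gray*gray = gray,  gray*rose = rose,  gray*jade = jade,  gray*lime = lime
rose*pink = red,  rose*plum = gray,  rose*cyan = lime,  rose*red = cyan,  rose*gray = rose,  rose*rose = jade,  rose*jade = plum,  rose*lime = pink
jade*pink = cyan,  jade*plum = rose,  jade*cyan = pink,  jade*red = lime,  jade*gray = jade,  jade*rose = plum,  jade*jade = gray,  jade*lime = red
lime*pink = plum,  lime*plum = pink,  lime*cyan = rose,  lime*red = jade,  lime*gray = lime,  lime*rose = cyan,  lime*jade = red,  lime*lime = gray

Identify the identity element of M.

gray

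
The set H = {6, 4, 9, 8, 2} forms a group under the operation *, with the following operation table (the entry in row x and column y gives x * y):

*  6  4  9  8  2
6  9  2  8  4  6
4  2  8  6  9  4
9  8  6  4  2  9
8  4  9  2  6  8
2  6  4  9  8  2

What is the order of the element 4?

5

The identity element is 2 (its row matches the header).
4^1 = 4
4^2 = 4 * 4 = 8
4^3 = 8 * 4 = 9
4^4 = 9 * 4 = 6
4^5 = 6 * 4 = 2
The first power of 4 equal to the identity is 4^5, so ord(4) = 5.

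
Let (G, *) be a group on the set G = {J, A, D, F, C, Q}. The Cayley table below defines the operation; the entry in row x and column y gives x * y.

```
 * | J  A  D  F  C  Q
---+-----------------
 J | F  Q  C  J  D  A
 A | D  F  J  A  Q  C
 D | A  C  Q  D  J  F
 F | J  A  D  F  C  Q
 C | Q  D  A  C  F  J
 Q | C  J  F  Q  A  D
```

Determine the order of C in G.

2

The identity element is F (its row matches the header).
C^1 = C
C^2 = C * C = F
The first power of C equal to the identity is C^2, so ord(C) = 2.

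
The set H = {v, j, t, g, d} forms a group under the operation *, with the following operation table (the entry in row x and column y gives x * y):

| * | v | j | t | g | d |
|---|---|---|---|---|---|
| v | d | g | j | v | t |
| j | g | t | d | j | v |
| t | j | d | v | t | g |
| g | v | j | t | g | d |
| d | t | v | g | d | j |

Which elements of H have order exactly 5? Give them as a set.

Identity is g. Compute the order of each non-identity element by repeated multiplication:
  v: v → d → t → j → g  (order 5)
  j: j → t → d → v → g  (order 5)
  t: t → v → j → d → g  (order 5)
  d: d → j → v → t → g  (order 5)
Elements of order 5: {d, j, t, v}.

{d, j, t, v}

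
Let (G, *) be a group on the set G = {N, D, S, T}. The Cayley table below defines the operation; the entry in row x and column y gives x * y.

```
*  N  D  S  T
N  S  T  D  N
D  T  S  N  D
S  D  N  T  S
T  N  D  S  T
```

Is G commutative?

Check whether the table is symmetric across its main diagonal.
Every entry (row x, col y) equals the entry (row y, col x), so G is abelian.

Yes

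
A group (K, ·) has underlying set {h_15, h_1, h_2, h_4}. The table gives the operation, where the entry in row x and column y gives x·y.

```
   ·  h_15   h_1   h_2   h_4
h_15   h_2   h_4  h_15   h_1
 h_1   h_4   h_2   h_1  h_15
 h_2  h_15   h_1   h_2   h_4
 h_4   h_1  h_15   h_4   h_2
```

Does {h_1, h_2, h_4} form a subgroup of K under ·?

No

h_4·h_1 = h_15, which is not in {h_1, h_2, h_4}.
The subset is not closed under ·, so it is not a subgroup.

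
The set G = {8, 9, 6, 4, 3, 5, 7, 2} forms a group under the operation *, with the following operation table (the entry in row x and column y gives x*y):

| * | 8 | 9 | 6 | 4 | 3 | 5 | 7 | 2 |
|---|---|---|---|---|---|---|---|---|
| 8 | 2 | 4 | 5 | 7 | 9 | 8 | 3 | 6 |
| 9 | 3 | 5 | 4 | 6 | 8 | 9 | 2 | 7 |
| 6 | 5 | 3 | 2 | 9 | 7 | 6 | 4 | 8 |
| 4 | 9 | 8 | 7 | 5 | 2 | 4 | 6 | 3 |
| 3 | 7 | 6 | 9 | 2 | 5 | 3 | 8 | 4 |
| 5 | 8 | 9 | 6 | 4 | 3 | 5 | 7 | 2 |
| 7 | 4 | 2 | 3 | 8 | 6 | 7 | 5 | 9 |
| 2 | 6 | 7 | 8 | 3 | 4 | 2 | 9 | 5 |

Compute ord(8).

4

The identity element is 5 (its row matches the header).
8^1 = 8
8^2 = 8*8 = 2
8^3 = 2*8 = 6
8^4 = 6*8 = 5
The first power of 8 equal to the identity is 8^4, so ord(8) = 4.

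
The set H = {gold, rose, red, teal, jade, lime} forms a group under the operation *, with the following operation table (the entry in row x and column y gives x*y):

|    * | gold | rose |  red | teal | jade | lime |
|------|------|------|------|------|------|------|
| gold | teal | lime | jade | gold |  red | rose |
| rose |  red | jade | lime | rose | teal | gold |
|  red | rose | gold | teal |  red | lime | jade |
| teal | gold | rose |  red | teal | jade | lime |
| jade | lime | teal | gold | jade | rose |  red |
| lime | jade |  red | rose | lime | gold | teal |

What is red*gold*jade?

red*gold = rose
rose*jade = teal

teal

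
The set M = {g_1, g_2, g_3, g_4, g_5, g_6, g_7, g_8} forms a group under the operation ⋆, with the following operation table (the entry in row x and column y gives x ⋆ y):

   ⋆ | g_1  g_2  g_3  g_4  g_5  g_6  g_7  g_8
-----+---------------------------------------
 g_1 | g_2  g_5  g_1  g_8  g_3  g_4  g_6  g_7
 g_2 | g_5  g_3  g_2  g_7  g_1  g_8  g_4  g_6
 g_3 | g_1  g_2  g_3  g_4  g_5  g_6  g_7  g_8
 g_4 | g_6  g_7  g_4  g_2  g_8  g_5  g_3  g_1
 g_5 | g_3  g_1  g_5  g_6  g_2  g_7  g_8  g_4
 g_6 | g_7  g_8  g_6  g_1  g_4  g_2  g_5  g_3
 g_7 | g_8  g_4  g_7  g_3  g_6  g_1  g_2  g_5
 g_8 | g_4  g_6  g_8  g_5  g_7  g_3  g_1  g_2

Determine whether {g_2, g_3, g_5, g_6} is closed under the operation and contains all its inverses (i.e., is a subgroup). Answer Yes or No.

g_2 ⋆ g_6 = g_8, which is not in {g_2, g_3, g_5, g_6}.
The subset is not closed under ⋆, so it is not a subgroup.
(Structurally, M here is isomorphic to the quaternion group Q_8.)

No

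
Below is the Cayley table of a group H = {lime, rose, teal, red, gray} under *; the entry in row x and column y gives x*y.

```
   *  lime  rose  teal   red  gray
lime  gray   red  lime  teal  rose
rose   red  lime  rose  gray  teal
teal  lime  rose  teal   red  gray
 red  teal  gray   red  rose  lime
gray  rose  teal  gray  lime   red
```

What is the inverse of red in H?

First locate the identity: row teal matches the header, so teal is the identity.
Scan row red for teal: red*lime = teal. Hence red^(-1) = lime.

lime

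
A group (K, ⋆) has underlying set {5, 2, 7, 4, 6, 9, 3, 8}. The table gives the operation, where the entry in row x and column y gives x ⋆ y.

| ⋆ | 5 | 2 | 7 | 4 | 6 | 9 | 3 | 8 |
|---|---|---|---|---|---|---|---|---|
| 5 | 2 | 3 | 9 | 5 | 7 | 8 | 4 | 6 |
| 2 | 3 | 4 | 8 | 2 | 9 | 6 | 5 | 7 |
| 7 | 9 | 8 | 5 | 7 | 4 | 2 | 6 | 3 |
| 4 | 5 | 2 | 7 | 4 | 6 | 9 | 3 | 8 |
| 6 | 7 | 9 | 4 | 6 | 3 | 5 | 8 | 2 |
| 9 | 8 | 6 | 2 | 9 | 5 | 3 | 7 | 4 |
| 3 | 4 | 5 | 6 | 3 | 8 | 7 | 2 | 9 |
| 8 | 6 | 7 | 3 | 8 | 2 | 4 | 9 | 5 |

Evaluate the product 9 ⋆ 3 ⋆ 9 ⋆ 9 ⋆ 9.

9 ⋆ 3 = 7
7 ⋆ 9 = 2
2 ⋆ 9 = 6
6 ⋆ 9 = 5

5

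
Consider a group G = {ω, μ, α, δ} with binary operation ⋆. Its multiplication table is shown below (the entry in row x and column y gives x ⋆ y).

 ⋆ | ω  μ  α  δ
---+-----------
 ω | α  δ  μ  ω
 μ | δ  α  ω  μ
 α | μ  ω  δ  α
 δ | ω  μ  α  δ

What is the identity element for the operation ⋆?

The identity e satisfies e ⋆ x = x for all x, so its row in the table reproduces the column headers.
Row δ reads: ω, μ, α, δ — exactly the header order. So δ is the identity.

δ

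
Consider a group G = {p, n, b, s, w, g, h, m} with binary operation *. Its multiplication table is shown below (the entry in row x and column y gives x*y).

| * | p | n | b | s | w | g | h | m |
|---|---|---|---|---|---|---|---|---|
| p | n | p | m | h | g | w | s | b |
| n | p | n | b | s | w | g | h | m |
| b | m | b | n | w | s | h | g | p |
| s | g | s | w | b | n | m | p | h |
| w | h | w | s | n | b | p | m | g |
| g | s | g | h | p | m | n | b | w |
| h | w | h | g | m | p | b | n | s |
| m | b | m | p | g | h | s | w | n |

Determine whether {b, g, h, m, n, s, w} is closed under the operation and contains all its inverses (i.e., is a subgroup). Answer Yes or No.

w*g = p, which is not in {b, g, h, m, n, s, w}.
The subset is not closed under *, so it is not a subgroup.

No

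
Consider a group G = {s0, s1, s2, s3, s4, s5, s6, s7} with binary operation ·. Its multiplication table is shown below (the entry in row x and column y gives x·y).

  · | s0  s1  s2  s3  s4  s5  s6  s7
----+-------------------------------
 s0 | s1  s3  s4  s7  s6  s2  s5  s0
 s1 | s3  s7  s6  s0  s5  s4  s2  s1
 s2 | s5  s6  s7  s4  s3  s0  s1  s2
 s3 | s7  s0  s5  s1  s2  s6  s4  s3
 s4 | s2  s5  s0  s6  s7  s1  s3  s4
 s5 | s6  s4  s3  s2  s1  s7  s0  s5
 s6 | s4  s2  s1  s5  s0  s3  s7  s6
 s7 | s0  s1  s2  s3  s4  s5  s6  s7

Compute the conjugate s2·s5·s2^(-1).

s4

The identity is s7. In row s2, the entry s7 sits in column s2, so s2^(-1) = s2.
s2·s5 = s0
s0·s2 = s4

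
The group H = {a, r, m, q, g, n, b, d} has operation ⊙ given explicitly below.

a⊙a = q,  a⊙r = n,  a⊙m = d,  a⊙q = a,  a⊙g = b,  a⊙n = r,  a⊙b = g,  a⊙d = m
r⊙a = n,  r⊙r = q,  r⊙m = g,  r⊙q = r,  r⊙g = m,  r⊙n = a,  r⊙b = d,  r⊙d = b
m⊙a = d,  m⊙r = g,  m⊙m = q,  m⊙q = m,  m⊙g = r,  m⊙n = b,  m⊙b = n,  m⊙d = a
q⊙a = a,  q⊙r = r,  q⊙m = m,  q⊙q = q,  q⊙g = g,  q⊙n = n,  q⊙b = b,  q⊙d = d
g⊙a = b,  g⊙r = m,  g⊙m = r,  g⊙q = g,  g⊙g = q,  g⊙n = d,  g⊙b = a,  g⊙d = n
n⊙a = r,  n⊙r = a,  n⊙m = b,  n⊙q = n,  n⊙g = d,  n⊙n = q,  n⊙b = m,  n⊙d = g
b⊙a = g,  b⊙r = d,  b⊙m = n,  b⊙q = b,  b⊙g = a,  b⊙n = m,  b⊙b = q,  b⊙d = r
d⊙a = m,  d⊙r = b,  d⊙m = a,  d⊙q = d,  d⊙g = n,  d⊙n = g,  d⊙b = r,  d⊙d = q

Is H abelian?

Yes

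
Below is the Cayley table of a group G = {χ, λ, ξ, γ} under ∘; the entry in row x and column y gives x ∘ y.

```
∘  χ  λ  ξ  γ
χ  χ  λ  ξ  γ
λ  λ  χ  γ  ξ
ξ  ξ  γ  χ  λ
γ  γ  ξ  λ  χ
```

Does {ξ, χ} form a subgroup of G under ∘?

Yes

{ξ, χ} contains the identity χ.
Checking products: every product of two elements of {ξ, χ} (read from the table) lies in {ξ, χ}, so the set is closed.
In a finite group, a nonempty closed subset is a subgroup. So {ξ, χ} ≤ G.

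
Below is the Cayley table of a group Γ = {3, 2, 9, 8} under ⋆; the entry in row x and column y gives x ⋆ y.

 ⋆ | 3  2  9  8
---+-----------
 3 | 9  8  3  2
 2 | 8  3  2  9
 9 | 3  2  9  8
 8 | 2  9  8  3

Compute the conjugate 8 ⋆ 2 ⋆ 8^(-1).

The identity is 9. In row 8, the entry 9 sits in column 2, so 8^(-1) = 2.
8 ⋆ 2 = 9
9 ⋆ 2 = 2

2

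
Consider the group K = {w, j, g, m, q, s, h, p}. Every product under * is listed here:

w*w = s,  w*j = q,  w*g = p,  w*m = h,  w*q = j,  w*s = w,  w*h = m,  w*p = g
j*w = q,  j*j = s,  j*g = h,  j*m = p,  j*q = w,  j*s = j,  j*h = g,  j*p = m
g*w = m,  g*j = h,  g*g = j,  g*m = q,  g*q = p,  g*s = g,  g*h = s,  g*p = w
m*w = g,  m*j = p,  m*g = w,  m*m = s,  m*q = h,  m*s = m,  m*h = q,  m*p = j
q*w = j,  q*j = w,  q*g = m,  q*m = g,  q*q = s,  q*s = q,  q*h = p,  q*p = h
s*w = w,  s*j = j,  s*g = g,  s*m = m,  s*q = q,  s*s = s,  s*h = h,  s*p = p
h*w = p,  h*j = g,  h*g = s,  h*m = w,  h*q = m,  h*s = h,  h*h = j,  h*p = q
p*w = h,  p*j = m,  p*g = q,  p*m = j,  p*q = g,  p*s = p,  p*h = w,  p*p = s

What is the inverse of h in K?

First locate the identity: row s matches the header, so s is the identity.
Scan row h for s: h * g = s. Hence h^(-1) = g.

g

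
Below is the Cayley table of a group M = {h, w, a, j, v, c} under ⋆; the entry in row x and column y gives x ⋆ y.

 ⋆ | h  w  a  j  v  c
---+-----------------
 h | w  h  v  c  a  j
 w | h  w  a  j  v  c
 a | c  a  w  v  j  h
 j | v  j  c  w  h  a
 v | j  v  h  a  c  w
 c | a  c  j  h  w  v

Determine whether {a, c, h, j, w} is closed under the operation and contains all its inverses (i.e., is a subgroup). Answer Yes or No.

c ⋆ c = v, which is not in {a, c, h, j, w}.
The subset is not closed under ⋆, so it is not a subgroup.

No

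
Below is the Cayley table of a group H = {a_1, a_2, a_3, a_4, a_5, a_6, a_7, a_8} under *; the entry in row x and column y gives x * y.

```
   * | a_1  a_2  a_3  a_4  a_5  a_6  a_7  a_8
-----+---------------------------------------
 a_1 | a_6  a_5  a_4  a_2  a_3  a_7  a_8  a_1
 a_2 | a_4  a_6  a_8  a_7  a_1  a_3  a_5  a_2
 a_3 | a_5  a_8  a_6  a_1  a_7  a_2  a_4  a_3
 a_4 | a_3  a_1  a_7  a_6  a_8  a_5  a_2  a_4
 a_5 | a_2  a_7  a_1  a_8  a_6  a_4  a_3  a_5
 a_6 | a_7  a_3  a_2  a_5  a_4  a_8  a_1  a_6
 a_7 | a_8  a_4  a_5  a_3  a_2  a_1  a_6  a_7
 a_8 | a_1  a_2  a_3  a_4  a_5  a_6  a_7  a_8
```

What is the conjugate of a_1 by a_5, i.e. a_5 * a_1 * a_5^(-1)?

a_7

The identity is a_8. In row a_5, the entry a_8 sits in column a_4, so a_5^(-1) = a_4.
a_5 * a_1 = a_2
a_2 * a_4 = a_7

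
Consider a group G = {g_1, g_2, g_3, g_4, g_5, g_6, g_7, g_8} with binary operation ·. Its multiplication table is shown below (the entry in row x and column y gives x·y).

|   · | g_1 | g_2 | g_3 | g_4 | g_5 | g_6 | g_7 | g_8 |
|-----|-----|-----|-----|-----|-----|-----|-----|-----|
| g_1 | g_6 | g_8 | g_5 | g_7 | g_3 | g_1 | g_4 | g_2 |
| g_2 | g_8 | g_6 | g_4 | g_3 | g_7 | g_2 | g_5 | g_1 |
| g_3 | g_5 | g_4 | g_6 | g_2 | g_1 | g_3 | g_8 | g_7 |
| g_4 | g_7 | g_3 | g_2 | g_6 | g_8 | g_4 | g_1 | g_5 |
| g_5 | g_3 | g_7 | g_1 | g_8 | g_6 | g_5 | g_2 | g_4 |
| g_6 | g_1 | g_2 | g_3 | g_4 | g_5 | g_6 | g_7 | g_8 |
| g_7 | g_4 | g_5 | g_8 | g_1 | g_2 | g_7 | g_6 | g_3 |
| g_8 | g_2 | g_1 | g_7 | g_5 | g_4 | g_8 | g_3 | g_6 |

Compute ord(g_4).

The identity element is g_6 (its row matches the header).
g_4^1 = g_4
g_4^2 = g_4·g_4 = g_6
The first power of g_4 equal to the identity is g_4^2, so ord(g_4) = 2.

2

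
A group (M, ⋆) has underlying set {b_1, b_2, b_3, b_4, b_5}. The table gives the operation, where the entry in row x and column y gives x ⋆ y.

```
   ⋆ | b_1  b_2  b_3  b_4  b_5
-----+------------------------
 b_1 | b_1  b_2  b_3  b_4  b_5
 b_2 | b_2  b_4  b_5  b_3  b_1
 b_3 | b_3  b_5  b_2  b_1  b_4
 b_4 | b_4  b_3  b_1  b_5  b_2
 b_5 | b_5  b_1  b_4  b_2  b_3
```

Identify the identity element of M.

b_1

The identity e satisfies e ⋆ x = x for all x, so its row in the table reproduces the column headers.
Row b_1 reads: b_1, b_2, b_3, b_4, b_5 — exactly the header order. So b_1 is the identity.
(Structurally, M here is isomorphic to the cyclic group Z_5.)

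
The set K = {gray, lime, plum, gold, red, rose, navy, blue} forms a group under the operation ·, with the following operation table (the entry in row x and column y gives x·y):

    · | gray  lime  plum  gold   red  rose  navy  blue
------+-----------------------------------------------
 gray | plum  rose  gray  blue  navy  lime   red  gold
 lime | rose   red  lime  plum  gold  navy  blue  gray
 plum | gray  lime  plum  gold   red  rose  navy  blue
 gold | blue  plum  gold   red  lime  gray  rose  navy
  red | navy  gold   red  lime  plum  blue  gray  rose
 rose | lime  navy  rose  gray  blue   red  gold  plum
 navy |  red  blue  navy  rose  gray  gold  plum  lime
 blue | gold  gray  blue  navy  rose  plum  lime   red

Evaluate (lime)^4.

lime^1 = lime
lime^2 = lime·lime = red
lime^3 = red·lime = gold
lime^4 = gold·lime = plum

plum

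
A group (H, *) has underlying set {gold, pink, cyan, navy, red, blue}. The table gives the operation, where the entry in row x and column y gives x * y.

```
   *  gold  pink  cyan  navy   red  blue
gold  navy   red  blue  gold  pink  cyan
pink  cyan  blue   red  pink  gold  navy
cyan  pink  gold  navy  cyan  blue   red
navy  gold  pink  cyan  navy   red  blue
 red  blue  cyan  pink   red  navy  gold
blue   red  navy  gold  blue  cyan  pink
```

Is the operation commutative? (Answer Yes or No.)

No

blue * red = cyan but red * blue = gold.
Since blue and red do not commute, H is not abelian.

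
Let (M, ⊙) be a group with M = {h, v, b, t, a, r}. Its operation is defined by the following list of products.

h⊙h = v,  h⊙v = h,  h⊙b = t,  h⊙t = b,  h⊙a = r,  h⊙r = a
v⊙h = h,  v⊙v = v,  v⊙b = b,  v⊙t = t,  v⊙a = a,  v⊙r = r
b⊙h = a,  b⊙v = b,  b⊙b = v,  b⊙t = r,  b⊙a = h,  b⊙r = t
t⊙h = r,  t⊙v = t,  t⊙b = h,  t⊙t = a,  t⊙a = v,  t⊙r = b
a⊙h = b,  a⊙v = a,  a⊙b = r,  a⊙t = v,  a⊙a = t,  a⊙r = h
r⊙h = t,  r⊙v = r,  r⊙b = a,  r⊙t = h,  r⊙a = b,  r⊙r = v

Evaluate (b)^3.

b

b^1 = b
b^2 = b ⊙ b = v
b^3 = v ⊙ b = b
(Structurally, M here is isomorphic to the symmetric group S_3.)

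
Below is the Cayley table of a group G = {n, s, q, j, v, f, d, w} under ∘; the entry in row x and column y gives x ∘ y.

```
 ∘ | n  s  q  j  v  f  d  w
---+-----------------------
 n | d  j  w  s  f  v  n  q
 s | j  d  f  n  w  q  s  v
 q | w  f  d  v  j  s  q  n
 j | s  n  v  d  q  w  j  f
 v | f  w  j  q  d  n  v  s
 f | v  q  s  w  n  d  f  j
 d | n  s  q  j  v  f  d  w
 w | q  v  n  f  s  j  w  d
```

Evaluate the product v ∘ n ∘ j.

v ∘ n = f
f ∘ j = w
(Structurally, G here is isomorphic to the elementary abelian group (Z_2)^3.)

w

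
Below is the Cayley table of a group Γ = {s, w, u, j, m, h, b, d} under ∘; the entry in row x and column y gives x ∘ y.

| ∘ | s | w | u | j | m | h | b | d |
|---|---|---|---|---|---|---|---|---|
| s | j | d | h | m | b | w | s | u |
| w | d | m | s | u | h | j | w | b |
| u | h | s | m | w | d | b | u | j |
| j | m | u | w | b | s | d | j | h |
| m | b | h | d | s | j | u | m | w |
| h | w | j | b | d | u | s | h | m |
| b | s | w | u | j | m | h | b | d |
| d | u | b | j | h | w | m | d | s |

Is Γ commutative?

Yes

Check whether the table is symmetric across its main diagonal.
Every entry (row x, col y) equals the entry (row y, col x), so Γ is abelian.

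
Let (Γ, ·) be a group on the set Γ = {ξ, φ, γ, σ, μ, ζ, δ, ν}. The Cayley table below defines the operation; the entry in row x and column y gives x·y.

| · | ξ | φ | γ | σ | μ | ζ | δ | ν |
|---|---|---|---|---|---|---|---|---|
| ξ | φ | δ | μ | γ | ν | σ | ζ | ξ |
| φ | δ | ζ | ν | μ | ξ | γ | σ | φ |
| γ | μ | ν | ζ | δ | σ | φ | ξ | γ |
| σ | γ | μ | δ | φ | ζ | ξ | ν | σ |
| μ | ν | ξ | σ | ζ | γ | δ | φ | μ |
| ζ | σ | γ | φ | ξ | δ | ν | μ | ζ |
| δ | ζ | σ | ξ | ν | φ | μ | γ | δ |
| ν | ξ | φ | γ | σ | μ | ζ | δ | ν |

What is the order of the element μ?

The identity element is ν (its row matches the header).
μ^1 = μ
μ^2 = μ·μ = γ
μ^3 = γ·μ = σ
μ^4 = σ·μ = ζ
μ^5 = ζ·μ = δ
μ^6 = δ·μ = φ
μ^7 = φ·μ = ξ
μ^8 = ξ·μ = ν
The first power of μ equal to the identity is μ^8, so ord(μ) = 8.
(Structurally, Γ here is isomorphic to the cyclic group Z_8.)

8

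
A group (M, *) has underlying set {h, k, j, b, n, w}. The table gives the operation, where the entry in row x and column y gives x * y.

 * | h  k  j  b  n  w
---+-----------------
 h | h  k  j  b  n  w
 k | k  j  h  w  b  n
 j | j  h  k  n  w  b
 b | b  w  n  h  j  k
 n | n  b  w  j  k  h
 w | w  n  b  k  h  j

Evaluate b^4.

b^1 = b
b^2 = b * b = h
b^3 = h * b = b
b^4 = b * b = h

h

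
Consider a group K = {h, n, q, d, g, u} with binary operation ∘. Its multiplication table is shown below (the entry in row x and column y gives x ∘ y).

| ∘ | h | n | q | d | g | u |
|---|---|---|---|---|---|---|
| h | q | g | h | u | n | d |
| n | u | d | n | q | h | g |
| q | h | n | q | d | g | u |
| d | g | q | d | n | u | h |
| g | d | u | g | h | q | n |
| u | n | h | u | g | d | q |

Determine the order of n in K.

The identity element is q (its row matches the header).
n^1 = n
n^2 = n ∘ n = d
n^3 = d ∘ n = q
The first power of n equal to the identity is n^3, so ord(n) = 3.

3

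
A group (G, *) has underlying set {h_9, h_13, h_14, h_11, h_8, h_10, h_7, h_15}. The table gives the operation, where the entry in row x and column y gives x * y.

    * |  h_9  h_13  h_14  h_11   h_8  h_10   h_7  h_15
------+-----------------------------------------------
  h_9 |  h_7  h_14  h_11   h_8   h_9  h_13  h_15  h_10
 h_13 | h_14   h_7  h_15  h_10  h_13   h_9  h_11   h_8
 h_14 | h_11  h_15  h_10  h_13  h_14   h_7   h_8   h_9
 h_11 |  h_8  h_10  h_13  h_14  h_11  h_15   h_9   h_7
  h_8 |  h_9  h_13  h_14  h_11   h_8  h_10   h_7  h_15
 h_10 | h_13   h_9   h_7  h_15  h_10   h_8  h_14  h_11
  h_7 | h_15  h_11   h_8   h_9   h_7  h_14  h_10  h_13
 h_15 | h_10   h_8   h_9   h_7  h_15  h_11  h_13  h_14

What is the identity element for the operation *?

h_8

The identity e satisfies e * x = x for all x, so its row in the table reproduces the column headers.
Row h_8 reads: h_9, h_13, h_14, h_11, h_8, h_10, h_7, h_15 — exactly the header order. So h_8 is the identity.
(Structurally, G here is isomorphic to the cyclic group Z_8.)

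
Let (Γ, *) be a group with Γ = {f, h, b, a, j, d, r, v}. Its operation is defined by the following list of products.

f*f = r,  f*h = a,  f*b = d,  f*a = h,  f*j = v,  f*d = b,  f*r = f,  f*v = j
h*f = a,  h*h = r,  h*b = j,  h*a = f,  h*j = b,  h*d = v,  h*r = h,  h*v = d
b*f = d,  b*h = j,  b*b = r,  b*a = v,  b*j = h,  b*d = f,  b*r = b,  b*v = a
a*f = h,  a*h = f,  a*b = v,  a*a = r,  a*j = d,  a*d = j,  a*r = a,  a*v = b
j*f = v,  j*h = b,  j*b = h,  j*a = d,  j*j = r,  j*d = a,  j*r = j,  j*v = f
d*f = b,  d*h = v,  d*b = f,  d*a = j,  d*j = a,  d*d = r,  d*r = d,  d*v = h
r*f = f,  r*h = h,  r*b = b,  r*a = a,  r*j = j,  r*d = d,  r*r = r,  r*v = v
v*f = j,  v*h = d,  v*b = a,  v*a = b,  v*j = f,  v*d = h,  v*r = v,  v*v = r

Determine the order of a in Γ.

The identity element is r (its row matches the header).
a^1 = a
a^2 = a * a = r
The first power of a equal to the identity is a^2, so ord(a) = 2.
(Structurally, Γ here is isomorphic to the elementary abelian group (Z_2)^3.)

2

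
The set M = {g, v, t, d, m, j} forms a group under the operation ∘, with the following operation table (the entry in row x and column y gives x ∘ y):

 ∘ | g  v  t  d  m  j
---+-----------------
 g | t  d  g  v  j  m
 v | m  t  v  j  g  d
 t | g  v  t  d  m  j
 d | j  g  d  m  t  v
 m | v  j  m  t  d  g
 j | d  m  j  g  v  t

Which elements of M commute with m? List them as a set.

{d, m, t}

Compare row m with column m entry by entry.
d ∘ m = t = m ∘ d, so d commutes with m.
g ∘ m = j but m ∘ g = v, so g does not.
Collecting the elements that commute with m: C(m) = {d, m, t}.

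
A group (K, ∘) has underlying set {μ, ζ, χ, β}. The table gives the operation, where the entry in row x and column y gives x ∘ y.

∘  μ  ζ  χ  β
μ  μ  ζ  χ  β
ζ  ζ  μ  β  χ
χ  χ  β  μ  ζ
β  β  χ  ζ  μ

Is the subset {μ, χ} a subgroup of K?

Yes

{μ, χ} contains the identity μ.
Checking products: every product of two elements of {μ, χ} (read from the table) lies in {μ, χ}, so the set is closed.
In a finite group, a nonempty closed subset is a subgroup. So {μ, χ} ≤ K.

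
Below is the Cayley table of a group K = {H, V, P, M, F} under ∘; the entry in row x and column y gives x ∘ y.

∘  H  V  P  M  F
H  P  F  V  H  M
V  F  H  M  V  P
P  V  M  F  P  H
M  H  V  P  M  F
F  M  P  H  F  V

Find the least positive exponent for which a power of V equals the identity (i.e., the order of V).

The identity element is M (its row matches the header).
V^1 = V
V^2 = V ∘ V = H
V^3 = H ∘ V = F
V^4 = F ∘ V = P
V^5 = P ∘ V = M
The first power of V equal to the identity is V^5, so ord(V) = 5.

5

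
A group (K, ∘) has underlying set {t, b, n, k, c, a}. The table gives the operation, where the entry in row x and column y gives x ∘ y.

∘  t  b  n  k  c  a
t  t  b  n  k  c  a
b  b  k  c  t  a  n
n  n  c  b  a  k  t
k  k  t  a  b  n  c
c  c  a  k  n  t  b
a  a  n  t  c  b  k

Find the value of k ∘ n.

a

Read row k, column n: k ∘ n = a.
(Structurally, K here is isomorphic to the cyclic group Z_6.)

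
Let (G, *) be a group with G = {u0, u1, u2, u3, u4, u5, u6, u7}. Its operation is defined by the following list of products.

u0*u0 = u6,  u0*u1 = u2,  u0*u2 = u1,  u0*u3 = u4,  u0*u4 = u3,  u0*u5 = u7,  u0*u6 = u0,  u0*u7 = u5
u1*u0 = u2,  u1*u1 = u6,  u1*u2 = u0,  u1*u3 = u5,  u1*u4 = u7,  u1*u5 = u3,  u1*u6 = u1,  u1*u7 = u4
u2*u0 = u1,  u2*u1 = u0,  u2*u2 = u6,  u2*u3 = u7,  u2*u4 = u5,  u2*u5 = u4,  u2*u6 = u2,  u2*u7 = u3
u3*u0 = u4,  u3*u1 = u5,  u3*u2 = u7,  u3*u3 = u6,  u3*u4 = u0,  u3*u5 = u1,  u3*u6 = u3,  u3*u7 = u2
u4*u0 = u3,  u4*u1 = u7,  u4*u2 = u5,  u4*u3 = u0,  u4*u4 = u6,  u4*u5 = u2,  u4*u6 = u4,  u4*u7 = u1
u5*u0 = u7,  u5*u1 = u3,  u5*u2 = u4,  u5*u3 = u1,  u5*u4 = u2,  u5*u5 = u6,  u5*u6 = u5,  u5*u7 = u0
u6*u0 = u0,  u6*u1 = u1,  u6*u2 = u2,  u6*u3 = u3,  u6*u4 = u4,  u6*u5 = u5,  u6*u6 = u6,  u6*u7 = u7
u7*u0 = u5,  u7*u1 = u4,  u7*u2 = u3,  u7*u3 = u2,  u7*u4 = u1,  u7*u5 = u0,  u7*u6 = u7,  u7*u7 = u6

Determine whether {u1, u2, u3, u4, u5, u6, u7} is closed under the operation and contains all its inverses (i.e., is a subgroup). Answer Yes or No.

u1 * u2 = u0, which is not in {u1, u2, u3, u4, u5, u6, u7}.
The subset is not closed under *, so it is not a subgroup.

No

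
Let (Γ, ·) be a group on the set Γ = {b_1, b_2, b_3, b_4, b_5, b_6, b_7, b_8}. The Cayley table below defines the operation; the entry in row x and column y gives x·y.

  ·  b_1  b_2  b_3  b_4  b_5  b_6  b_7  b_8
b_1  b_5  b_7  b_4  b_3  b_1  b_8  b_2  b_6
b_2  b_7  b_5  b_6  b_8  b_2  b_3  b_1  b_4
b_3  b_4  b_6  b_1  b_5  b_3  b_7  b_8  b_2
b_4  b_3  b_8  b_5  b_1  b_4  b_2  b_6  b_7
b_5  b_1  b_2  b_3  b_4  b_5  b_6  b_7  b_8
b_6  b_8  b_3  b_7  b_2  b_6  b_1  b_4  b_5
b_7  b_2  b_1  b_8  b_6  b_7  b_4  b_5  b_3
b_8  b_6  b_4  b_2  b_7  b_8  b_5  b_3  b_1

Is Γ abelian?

Yes

Check whether the table is symmetric across its main diagonal.
Every entry (row x, col y) equals the entry (row y, col x), so Γ is abelian.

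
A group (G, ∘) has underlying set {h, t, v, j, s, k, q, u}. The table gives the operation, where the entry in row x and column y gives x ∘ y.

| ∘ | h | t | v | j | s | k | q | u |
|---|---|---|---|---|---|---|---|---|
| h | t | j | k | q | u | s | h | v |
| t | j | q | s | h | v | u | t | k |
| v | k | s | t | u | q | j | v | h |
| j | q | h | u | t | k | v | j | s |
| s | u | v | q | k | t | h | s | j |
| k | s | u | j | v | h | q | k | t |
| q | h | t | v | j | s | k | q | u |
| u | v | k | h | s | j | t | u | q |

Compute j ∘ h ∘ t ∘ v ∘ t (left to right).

v

j ∘ h = q
q ∘ t = t
t ∘ v = s
s ∘ t = v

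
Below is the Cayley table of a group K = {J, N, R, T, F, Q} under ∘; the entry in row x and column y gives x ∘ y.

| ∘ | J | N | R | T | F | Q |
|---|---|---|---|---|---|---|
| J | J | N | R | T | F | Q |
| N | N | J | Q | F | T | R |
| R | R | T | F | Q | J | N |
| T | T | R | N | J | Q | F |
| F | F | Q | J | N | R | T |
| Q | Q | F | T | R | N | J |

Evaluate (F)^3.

J

F^1 = F
F^2 = F ∘ F = R
F^3 = R ∘ F = J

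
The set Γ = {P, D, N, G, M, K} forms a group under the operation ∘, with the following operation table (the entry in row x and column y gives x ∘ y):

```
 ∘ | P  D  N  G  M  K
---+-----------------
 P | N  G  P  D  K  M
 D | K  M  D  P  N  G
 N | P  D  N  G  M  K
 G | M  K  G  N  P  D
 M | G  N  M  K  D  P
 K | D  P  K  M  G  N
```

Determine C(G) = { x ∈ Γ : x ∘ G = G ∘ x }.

Compare row G with column G entry by entry.
K ∘ G = M but G ∘ K = D, so K does not.
Collecting the elements that commute with G: C(G) = {G, N}.

{G, N}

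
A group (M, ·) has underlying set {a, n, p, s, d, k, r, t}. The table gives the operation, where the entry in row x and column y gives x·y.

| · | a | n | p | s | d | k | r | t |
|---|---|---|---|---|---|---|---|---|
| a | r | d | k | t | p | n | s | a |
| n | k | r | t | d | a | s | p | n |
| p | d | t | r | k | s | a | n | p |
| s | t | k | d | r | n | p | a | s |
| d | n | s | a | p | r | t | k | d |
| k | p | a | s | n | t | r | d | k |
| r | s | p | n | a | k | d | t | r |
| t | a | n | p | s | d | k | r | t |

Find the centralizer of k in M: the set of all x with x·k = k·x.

Compare row k with column k entry by entry.
r·k = d = k·r, so r commutes with k.
s·k = p but k·s = n, so s does not.
Collecting the elements that commute with k: C(k) = {d, k, r, t}.

{d, k, r, t}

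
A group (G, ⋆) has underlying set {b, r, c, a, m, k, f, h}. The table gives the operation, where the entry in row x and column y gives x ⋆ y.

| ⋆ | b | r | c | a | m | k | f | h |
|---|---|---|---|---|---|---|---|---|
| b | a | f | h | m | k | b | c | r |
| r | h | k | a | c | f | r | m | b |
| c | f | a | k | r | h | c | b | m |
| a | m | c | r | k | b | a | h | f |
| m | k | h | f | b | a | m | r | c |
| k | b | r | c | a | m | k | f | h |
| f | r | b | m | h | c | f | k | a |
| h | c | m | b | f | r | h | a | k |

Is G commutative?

b ⋆ f = c but f ⋆ b = r.
Since b and f do not commute, G is not abelian.

No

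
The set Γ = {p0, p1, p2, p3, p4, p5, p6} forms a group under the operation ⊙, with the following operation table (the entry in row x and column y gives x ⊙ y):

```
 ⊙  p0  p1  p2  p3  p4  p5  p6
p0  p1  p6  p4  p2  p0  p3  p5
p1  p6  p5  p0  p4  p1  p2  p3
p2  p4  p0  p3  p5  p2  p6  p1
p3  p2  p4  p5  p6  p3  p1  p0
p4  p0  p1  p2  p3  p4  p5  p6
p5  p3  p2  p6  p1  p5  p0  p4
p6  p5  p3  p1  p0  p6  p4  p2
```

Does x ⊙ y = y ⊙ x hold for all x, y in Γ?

Check whether the table is symmetric across its main diagonal.
Every entry (row x, col y) equals the entry (row y, col x), so Γ is abelian.

Yes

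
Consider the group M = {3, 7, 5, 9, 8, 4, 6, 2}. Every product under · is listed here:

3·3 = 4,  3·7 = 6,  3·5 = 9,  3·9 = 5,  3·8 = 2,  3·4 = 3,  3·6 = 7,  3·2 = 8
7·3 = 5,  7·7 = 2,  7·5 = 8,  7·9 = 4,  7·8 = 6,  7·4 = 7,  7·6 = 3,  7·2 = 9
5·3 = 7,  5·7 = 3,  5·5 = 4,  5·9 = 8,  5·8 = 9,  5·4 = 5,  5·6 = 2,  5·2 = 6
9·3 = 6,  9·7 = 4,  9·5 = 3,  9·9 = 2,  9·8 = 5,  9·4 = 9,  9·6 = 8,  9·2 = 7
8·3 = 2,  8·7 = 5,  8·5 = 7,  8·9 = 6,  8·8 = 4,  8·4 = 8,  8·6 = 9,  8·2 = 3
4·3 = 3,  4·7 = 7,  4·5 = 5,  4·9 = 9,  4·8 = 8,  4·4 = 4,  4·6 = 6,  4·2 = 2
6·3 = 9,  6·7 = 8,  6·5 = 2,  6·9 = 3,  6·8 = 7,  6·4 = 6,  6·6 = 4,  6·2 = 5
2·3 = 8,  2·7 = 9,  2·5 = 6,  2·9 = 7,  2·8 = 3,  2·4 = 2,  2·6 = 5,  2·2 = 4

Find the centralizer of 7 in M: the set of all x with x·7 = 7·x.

Compare row 7 with column 7 entry by entry.
2·7 = 9 = 7·2, so 2 commutes with 7.
5·7 = 3 but 7·5 = 8, so 5 does not.
Collecting the elements that commute with 7: C(7) = {2, 4, 7, 9}.

{2, 4, 7, 9}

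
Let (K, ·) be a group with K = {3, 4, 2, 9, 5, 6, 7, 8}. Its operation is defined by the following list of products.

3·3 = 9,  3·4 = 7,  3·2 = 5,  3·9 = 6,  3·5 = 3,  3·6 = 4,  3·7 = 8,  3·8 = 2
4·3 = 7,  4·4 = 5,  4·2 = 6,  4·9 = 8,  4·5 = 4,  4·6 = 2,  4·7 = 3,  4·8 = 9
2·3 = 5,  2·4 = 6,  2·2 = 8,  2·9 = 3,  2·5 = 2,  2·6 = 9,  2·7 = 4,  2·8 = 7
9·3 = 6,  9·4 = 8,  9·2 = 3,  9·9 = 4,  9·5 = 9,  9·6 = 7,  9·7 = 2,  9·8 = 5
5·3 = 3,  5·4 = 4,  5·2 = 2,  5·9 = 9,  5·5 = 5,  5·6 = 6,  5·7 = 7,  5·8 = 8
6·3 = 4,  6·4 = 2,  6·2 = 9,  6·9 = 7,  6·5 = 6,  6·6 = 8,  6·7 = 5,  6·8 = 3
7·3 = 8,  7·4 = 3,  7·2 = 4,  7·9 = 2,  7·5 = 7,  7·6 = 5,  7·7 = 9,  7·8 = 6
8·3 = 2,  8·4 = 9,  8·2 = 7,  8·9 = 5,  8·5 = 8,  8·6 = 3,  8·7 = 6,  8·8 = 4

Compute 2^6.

2^1 = 2
2^2 = 2·2 = 8
2^3 = 8·2 = 7
2^4 = 7·2 = 4
2^5 = 4·2 = 6
2^6 = 6·2 = 9

9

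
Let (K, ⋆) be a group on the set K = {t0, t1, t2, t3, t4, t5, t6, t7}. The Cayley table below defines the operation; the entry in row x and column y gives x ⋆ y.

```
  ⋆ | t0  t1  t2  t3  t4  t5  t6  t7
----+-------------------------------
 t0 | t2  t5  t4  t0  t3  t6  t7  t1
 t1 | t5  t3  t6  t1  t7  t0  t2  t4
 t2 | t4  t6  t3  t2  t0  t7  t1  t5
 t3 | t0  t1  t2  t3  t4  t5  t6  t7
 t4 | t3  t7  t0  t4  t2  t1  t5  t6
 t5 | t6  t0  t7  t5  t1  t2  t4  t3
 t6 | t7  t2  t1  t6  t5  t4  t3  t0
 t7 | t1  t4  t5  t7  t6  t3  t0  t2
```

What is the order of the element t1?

2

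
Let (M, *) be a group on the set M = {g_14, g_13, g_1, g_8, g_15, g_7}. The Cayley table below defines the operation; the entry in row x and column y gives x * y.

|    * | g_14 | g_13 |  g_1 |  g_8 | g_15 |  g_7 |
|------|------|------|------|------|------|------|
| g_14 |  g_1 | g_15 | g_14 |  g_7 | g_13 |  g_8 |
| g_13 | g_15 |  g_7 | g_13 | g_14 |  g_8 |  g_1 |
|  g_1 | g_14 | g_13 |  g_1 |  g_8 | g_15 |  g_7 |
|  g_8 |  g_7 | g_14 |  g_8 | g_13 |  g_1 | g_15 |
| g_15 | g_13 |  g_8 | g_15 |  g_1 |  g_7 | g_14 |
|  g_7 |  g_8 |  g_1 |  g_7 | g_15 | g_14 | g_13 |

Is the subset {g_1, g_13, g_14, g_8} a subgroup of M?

g_14 * g_13 = g_15, which is not in {g_1, g_13, g_14, g_8}.
The subset is not closed under *, so it is not a subgroup.

No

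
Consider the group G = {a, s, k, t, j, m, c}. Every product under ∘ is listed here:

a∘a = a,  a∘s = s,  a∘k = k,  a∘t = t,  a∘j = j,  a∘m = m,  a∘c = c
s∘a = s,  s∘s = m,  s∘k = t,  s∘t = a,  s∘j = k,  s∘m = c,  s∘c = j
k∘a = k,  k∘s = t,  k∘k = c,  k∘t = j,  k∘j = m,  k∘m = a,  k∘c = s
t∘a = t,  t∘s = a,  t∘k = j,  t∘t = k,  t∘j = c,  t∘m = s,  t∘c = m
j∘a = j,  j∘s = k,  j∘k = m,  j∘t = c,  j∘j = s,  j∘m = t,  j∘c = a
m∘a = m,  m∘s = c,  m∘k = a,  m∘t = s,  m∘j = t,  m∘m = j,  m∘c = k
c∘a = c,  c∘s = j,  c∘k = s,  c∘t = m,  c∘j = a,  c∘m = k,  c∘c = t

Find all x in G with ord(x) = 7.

Identity is a. Compute the order of each non-identity element by repeated multiplication:
  s: s → m → c → j → k → t → a  (order 7)
  k: k → c → s → t → j → m → a  (order 7)
  t: t → k → j → c → m → s → a  (order 7)
  j: j → s → k → m → t → c → a  (order 7)
  m: m → j → t → s → c → k → a  (order 7)
  c: c → t → m → k → s → j → a  (order 7)
Elements of order 7: {c, j, k, m, s, t}.

{c, j, k, m, s, t}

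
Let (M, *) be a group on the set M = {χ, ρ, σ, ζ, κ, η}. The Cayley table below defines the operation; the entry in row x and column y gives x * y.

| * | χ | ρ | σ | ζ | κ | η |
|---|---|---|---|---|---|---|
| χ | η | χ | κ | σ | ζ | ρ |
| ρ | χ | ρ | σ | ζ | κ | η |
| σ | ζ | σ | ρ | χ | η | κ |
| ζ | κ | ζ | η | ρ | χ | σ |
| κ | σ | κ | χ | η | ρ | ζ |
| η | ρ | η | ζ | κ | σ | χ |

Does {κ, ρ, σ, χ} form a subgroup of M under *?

χ * χ = η, which is not in {κ, ρ, σ, χ}.
The subset is not closed under *, so it is not a subgroup.

No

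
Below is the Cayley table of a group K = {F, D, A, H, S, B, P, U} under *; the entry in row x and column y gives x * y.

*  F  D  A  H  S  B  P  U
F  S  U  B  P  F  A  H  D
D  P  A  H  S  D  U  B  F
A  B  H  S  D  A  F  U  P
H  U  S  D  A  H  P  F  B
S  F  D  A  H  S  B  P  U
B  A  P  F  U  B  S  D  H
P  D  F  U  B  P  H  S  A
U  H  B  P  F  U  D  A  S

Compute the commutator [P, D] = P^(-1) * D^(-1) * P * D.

Identity is S; from the table P^(-1) = P and D^(-1) = H.
P * H = B
B * P = D
D * D = A
(Structurally, K here is isomorphic to the dihedral group D_4.)

A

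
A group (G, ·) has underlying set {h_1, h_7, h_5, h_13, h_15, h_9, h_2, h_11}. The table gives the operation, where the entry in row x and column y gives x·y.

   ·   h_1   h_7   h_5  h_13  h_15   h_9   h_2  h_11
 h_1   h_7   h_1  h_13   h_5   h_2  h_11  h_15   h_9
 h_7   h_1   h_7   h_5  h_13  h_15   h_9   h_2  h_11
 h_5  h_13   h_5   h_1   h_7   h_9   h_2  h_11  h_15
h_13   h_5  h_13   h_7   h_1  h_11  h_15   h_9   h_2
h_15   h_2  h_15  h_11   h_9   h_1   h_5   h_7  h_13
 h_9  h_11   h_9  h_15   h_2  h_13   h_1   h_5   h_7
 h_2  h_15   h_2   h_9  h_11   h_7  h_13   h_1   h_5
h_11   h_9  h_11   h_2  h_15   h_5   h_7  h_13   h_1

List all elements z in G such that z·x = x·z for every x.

{h_1, h_7}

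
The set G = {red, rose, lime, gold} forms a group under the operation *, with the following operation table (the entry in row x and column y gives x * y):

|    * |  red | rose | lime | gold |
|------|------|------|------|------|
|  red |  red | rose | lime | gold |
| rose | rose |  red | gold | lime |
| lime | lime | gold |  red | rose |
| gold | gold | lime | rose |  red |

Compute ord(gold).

2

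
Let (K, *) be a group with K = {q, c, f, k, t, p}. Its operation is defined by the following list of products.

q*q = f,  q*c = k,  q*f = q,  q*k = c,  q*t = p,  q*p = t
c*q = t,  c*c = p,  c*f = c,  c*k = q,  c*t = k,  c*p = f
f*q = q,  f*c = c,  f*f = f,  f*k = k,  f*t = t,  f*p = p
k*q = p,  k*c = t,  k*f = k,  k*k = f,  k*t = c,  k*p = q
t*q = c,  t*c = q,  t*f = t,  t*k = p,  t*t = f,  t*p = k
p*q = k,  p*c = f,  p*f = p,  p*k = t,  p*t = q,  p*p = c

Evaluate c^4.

c

c^1 = c
c^2 = c*c = p
c^3 = p*c = f
c^4 = f*c = c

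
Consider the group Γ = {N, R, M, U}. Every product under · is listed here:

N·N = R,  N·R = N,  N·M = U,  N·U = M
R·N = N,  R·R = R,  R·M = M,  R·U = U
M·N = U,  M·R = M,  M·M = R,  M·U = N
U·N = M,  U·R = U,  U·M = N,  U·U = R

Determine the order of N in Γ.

The identity element is R (its row matches the header).
N^1 = N
N^2 = N·N = R
The first power of N equal to the identity is N^2, so ord(N) = 2.

2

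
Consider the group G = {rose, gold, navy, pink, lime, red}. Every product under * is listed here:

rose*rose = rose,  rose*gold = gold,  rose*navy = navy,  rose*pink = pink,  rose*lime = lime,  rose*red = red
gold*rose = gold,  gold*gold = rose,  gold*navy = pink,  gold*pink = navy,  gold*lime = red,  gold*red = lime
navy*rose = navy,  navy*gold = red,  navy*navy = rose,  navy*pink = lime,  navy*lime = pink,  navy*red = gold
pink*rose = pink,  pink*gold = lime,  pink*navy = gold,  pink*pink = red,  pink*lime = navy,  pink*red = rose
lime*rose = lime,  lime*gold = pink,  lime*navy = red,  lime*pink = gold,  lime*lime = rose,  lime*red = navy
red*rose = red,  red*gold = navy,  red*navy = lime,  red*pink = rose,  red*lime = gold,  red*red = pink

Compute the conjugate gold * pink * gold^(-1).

red

The identity is rose. In row gold, the entry rose sits in column gold, so gold^(-1) = gold.
gold * pink = navy
navy * gold = red
(Structurally, G here is isomorphic to the symmetric group S_3.)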